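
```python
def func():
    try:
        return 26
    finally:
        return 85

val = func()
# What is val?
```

Step-by-step execution trace:
1. `func()` enters try: `return 26` sets pending return value 26.
2. Before returning, `finally: return 85` runs and overrides the pending return.
3. func() returns 85 → val = 85.
Result: 85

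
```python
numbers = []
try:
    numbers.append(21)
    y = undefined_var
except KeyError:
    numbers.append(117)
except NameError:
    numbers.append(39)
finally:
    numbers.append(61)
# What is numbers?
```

Step-by-step execution trace:
1. try: `numbers.append(21)` → numbers = [21].
2. `y = undefined_var` raises NameError.
3. `except KeyError` does not match NameError; skipped.
4. `except NameError` matches → `numbers.append(39)` → numbers = [21, 39].
5. finally always runs: `numbers.append(61)` → numbers = [21, 39, 61].
Result: [21, 39, 61]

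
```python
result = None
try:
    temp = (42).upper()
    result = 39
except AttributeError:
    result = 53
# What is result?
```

Step-by-step execution trace:
1. `temp = (42).upper()` raises AttributeError.
2. `result = 39` is not reached.
3. `except AttributeError` matches → result = 53.
Result: 53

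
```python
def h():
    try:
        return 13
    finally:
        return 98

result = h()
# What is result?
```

Step-by-step execution trace:
1. `h()` enters try: `return 13` sets pending return value 13.
2. Before returning, `finally: return 98` runs and overrides the pending return.
3. h() returns 98 → result = 98.
Result: 98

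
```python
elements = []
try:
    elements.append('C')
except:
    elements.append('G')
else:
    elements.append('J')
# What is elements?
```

Step-by-step execution trace:
1. try: `elements.append('C')` → elements = ['C']. No exception raised.
2. `except` is skipped.
3. `else` runs (try completed without exception): `elements.append('J')` → elements = ['C', 'J'].
Result: ['C', 'J']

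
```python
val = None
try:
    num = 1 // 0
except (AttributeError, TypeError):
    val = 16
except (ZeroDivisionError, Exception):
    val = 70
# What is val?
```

Step-by-step execution trace:
1. `num = 1 // 0` raises ZeroDivisionError.
2. `except (AttributeError, TypeError)` does not match ZeroDivisionError; skipped.
3. `except (ZeroDivisionError, Exception)` matches (ZeroDivisionError is in the tuple) → val = 70.
Result: 70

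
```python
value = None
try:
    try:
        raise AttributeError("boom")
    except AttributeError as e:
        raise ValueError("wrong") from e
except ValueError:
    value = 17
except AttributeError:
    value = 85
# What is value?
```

Step-by-step execution trace:
1. Inner try raises AttributeError; inner `except AttributeError as e` catches it.
2. `raise ValueError(...) from e` raises ValueError (AttributeError is attached as __cause__, but only ValueError is active).
3. Outer `except ValueError` matches → value = 17.
4. `except AttributeError` is not reached.
Result: 17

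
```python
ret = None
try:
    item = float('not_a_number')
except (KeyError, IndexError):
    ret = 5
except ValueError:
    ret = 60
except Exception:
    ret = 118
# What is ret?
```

Step-by-step execution trace:
1. `item = float('not_a_number')` raises ValueError.
2. `except (KeyError, IndexError)` does not match ValueError; skipped.
3. `except ValueError` matches (exact type match) → ret = 60.
4. `except Exception` is not reached.
Result: 60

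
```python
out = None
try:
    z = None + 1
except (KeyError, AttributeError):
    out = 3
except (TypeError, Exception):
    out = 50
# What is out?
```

Step-by-step execution trace:
1. `z = None + 1` raises TypeError.
2. `except (KeyError, AttributeError)` does not match TypeError; skipped.
3. `except (TypeError, Exception)` matches (TypeError is in the tuple) → out = 50.
Result: 50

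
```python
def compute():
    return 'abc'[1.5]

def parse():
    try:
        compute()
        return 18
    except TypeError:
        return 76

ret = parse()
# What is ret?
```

Step-by-step execution trace:
1. `parse()` calls `compute()`.
2. `compute()` evaluates `'abc'[1.5]`, which raises TypeError; it propagates to the caller.
3. `return 18` is not reached.
4. `except TypeError` in parse matches → returns 76.
5. ret = 76.
Result: 76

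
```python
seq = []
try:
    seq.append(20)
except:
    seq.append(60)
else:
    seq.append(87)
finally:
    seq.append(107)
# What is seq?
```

Step-by-step execution trace:
1. try: `seq.append(20)` → seq = [20]. No exception raised.
2. `except` is skipped.
3. `else` runs: `seq.append(87)` → seq = [20, 87].
4. `finally` always runs: `seq.append(107)` → seq = [20, 87, 107].
Result: [20, 87, 107]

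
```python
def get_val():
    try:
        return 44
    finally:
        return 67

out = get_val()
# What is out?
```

Step-by-step execution trace:
1. `get_val()` enters try: `return 44` sets pending return value 44.
2. Before returning, `finally: return 67` runs and overrides the pending return.
3. get_val() returns 67 → out = 67.
Result: 67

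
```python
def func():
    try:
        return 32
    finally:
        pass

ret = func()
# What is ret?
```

Step-by-step execution trace:
1. `func()` enters try: `return 32` sets pending return value 32.
2. Before returning, `finally: pass` runs (no effect).
3. func() returns 32 → ret = 32.
Result: 32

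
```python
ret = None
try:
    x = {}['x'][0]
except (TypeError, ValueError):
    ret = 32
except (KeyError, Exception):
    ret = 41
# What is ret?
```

Step-by-step execution trace:
1. `x = {}['x'][0]` raises KeyError.
2. `except (TypeError, ValueError)` does not match KeyError; skipped.
3. `except (KeyError, Exception)` matches (KeyError is in the tuple) → ret = 41.
Result: 41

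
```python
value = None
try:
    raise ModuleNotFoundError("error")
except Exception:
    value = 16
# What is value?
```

Step-by-step execution trace:
1. `raise ModuleNotFoundError(...)` raises ModuleNotFoundError.
2. `except Exception` matches (ModuleNotFoundError is a subclass of Exception) → value = 16.
Result: 16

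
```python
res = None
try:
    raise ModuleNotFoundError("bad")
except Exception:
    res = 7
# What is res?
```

Step-by-step execution trace:
1. `raise ModuleNotFoundError(...)` raises ModuleNotFoundError.
2. `except Exception` matches (ModuleNotFoundError is a subclass of Exception) → res = 7.
Result: 7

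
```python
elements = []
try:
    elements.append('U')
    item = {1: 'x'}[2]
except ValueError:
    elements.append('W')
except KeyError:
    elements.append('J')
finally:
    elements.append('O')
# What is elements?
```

Step-by-step execution trace:
1. try: `elements.append('U')` → elements = ['U'].
2. `item = {1: 'x'}[2]` raises KeyError.
3. `except ValueError` does not match KeyError; skipped.
4. `except KeyError` matches → `elements.append('J')` → elements = ['U', 'J'].
5. finally always runs: `elements.append('O')` → elements = ['U', 'J', 'O'].
Result: ['U', 'J', 'O']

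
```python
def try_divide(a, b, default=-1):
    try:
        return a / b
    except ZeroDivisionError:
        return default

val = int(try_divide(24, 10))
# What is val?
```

Step-by-step execution trace:
1. `try_divide(24, 10)` enters try: `return 24 / 10` → returns 2.4. No exception raised.
2. `except ZeroDivisionError` is skipped.
3. `int(2.4)` → 2 → val = 2.
Result: 2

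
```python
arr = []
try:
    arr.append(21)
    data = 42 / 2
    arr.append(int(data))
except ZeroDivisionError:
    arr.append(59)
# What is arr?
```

Step-by-step execution trace:
1. try: `arr.append(21)` → arr = [21].
2. `data = 42 / 2` → data = 21.0. No exception raised.
3. `arr.append(int(data))` → arr = [21, 21].
4. `except ZeroDivisionError` is skipped (no exception was raised).
Result: [21, 21]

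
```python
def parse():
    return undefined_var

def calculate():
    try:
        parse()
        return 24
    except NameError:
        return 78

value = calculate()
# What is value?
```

Step-by-step execution trace:
1. `calculate()` calls `parse()`.
2. `parse()` evaluates `undefined_var`, which raises NameError; it propagates to the caller.
3. `return 24` is not reached.
4. `except NameError` in calculate matches → returns 78.
5. value = 78.
Result: 78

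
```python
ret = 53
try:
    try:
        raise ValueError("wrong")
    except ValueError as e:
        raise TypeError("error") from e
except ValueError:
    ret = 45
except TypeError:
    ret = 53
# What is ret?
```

Step-by-step execution trace:
1. Inner try raises ValueError; inner `except ValueError as e` catches it.
2. `raise TypeError(...) from e` raises TypeError (ValueError is attached as __cause__, but only TypeError is active).
3. Outer `except ValueError` does not match TypeError; skipped.
4. Outer `except TypeError` matches → ret = 53.
Result: 53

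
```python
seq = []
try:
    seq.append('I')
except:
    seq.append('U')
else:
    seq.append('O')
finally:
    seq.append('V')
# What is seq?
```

Step-by-step execution trace:
1. try: `seq.append('I')` → seq = ['I']. No exception raised.
2. `except` is skipped.
3. `else` runs: `seq.append('O')` → seq = ['I', 'O'].
4. `finally` always runs: `seq.append('V')` → seq = ['I', 'O', 'V'].
Result: ['I', 'O', 'V']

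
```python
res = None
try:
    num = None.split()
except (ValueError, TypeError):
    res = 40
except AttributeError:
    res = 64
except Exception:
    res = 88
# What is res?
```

Step-by-step execution trace:
1. `num = None.split()` raises AttributeError.
2. `except (ValueError, TypeError)` does not match AttributeError; skipped.
3. `except AttributeError` matches (exact type match) → res = 64.
4. `except Exception` is not reached.
Result: 64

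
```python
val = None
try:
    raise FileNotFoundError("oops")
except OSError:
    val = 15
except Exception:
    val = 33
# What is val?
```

Step-by-step execution trace:
1. `raise FileNotFoundError(...)` raises FileNotFoundError.
2. `except OSError` matches (FileNotFoundError is a subclass of OSError) → val = 15.
3. `except Exception` is not reached.
Result: 15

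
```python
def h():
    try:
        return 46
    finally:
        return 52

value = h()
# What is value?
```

Step-by-step execution trace:
1. `h()` enters try: `return 46` sets pending return value 46.
2. Before returning, `finally: return 52` runs and overrides the pending return.
3. h() returns 52 → value = 52.
Result: 52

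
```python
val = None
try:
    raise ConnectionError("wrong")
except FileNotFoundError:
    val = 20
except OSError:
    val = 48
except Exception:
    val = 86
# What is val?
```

Step-by-step execution trace:
1. `raise ConnectionError(...)` raises ConnectionError.
2. `except FileNotFoundError` does not match (ConnectionError is not a subclass of FileNotFoundError); skipped.
3. `except OSError` matches (ConnectionError is a subclass of OSError) → val = 48.
4. `except Exception` is not reached.
Result: 48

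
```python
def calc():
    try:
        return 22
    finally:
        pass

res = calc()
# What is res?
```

Step-by-step execution trace:
1. `calc()` enters try: `return 22` sets pending return value 22.
2. Before returning, `finally: pass` runs (no effect).
3. calc() returns 22 → res = 22.
Result: 22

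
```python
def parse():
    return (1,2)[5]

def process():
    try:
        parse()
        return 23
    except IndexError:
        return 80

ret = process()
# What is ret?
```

Step-by-step execution trace:
1. `process()` calls `parse()`.
2. `parse()` evaluates `(1,2)[5]`, which raises IndexError; it propagates to the caller.
3. `return 23` is not reached.
4. `except IndexError` in process matches → returns 80.
5. ret = 80.
Result: 80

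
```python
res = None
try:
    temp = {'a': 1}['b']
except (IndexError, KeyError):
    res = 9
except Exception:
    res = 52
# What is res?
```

Step-by-step execution trace:
1. `temp = {'a': 1}['b']` raises KeyError.
2. `except (IndexError, KeyError)` matches (KeyError is in the tuple) → res = 9.
3. `except Exception` is not reached.
Result: 9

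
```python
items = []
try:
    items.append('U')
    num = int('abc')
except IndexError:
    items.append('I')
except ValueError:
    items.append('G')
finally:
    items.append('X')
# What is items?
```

Step-by-step execution trace:
1. try: `items.append('U')` → items = ['U'].
2. `num = int('abc')` raises ValueError.
3. `except IndexError` does not match ValueError; skipped.
4. `except ValueError` matches → `items.append('G')` → items = ['U', 'G'].
5. finally always runs: `items.append('X')` → items = ['U', 'G', 'X'].
Result: ['U', 'G', 'X']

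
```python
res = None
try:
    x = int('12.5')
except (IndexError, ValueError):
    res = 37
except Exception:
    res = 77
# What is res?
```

Step-by-step execution trace:
1. `x = int('12.5')` raises ValueError.
2. `except (IndexError, ValueError)` matches (ValueError is in the tuple) → res = 37.
3. `except Exception` is not reached.
Result: 37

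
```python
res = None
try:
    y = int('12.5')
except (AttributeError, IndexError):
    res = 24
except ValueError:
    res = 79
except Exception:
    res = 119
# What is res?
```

Step-by-step execution trace:
1. `y = int('12.5')` raises ValueError.
2. `except (AttributeError, IndexError)` does not match ValueError; skipped.
3. `except ValueError` matches (exact type match) → res = 79.
4. `except Exception` is not reached.
Result: 79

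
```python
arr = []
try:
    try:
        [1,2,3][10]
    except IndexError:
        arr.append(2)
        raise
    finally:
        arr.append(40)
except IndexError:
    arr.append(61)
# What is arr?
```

Step-by-step execution trace:
1. Inner try: `[1,2,3][10]` raises IndexError.
2. Inner `except IndexError` matches → `arr.append(2)` → arr = [2].
3. bare `raise` re-raises IndexError.
4. Inner `finally` runs during unwinding: `arr.append(40)` → arr = [2, 40].
5. Outer `except IndexError` matches → `arr.append(61)` → arr = [2, 40, 61].
Result: [2, 40, 61]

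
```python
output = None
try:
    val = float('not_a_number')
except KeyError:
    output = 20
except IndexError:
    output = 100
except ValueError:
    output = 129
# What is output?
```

Step-by-step execution trace:
1. `val = float('not_a_number')` raises ValueError.
2. `except KeyError` does not match ValueError; skipped.
3. `except IndexError` does not match ValueError; skipped.
4. `except ValueError` matches → output = 129.
Result: 129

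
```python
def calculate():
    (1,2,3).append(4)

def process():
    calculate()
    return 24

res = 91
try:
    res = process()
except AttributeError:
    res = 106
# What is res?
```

Step-by-step execution trace:
1. res starts at 91.
2. try: `process()` calls `calculate()`.
3. `calculate()` evaluates `(1,2,3).append(4)`, which raises AttributeError; it propagates through process (uncaught).
4. `return 24` in process is not reached; the assignment to res does not complete.
5. `except AttributeError` matches → res = 106.
Result: 106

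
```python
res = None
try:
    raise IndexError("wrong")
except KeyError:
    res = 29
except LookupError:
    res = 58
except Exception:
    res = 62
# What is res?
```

Step-by-step execution trace:
1. `raise IndexError(...)` raises IndexError.
2. `except KeyError` does not match (IndexError is not a subclass of KeyError); skipped.
3. `except LookupError` matches (IndexError is a subclass of LookupError) → res = 58.
4. `except Exception` is not reached.
Result: 58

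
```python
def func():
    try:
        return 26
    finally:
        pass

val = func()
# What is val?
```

Step-by-step execution trace:
1. `func()` enters try: `return 26` sets pending return value 26.
2. Before returning, `finally: pass` runs (no effect).
3. func() returns 26 → val = 26.
Result: 26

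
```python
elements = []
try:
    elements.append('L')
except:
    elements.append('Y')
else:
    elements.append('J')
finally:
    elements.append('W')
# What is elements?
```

Step-by-step execution trace:
1. try: `elements.append('L')` → elements = ['L']. No exception raised.
2. `except` is skipped.
3. `else` runs: `elements.append('J')` → elements = ['L', 'J'].
4. `finally` always runs: `elements.append('W')` → elements = ['L', 'J', 'W'].
Result: ['L', 'J', 'W']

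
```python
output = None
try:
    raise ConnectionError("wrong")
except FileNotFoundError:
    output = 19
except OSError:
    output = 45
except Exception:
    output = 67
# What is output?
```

Step-by-step execution trace:
1. `raise ConnectionError(...)` raises ConnectionError.
2. `except FileNotFoundError` does not match (ConnectionError is not a subclass of FileNotFoundError); skipped.
3. `except OSError` matches (ConnectionError is a subclass of OSError) → output = 45.
4. `except Exception` is not reached.
Result: 45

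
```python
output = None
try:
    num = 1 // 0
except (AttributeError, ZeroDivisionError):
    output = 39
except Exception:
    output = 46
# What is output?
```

Step-by-step execution trace:
1. `num = 1 // 0` raises ZeroDivisionError.
2. `except (AttributeError, ZeroDivisionError)` matches (ZeroDivisionError is in the tuple) → output = 39.
3. `except Exception` is not reached.
Result: 39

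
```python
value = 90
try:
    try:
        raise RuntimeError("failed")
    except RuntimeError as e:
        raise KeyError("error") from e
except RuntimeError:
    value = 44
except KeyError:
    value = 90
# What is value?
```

Step-by-step execution trace:
1. Inner try raises RuntimeError; inner `except RuntimeError as e` catches it.
2. `raise KeyError(...) from e` raises KeyError (RuntimeError is attached as __cause__, but only KeyError is active).
3. Outer `except RuntimeError` does not match KeyError; skipped.
4. Outer `except KeyError` matches → value = 90.
Result: 90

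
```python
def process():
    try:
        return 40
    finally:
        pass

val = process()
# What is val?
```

Step-by-step execution trace:
1. `process()` enters try: `return 40` sets pending return value 40.
2. Before returning, `finally: pass` runs (no effect).
3. process() returns 40 → val = 40.
Result: 40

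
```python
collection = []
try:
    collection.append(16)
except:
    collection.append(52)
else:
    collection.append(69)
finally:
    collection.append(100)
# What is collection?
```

Step-by-step execution trace:
1. try: `collection.append(16)` → collection = [16]. No exception raised.
2. `except` is skipped.
3. `else` runs: `collection.append(69)` → collection = [16, 69].
4. `finally` always runs: `collection.append(100)` → collection = [16, 69, 100].
Result: [16, 69, 100]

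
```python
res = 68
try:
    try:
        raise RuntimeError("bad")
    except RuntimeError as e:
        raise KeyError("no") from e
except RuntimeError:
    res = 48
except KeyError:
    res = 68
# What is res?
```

Step-by-step execution trace:
1. Inner try raises RuntimeError; inner `except RuntimeError as e` catches it.
2. `raise KeyError(...) from e` raises KeyError (RuntimeError is attached as __cause__, but only KeyError is active).
3. Outer `except RuntimeError` does not match KeyError; skipped.
4. Outer `except KeyError` matches → res = 68.
Result: 68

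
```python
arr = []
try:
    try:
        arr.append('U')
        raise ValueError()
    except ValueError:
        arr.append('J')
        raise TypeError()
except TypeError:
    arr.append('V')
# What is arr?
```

Step-by-step execution trace:
1. Inner try: `arr.append('U')` → arr = ['U'].
2. `raise ValueError()` raises ValueError.
3. Inner `except ValueError` matches → `arr.append('J')` → arr = ['U', 'J'].
4. `raise TypeError()` raises TypeError; propagates to outer try.
5. Outer `except TypeError` matches → `arr.append('V')` → arr = ['U', 'J', 'V'].
Result: ['U', 'J', 'V']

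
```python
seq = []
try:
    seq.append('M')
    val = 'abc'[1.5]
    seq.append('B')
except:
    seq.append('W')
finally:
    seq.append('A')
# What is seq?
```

Step-by-step execution trace:
1. try: `seq.append('M')` → seq = ['M'].
2. `val = 'abc'[1.5]` raises TypeError; `seq.append('B')` is not reached.
3. bare `except` matches → `seq.append('W')` → seq = ['M', 'W'].
4. finally always runs: `seq.append('A')` → seq = ['M', 'W', 'A'].
Result: ['M', 'W', 'A']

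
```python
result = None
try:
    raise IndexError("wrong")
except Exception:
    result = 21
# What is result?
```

Step-by-step execution trace:
1. `raise IndexError(...)` raises IndexError.
2. `except Exception` matches (IndexError is a subclass of Exception) → result = 21.
Result: 21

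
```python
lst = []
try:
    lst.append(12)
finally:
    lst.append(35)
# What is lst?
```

Step-by-step execution trace:
1. try: `lst.append(12)` → lst = [12].
2. The try body completes without raising.
3. finally always runs: `lst.append(35)` → lst = [12, 35].
Result: [12, 35]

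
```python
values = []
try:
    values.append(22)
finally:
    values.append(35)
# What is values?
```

Step-by-step execution trace:
1. try: `values.append(22)` → values = [22].
2. The try body completes without raising.
3. finally always runs: `values.append(35)` → values = [22, 35].
Result: [22, 35]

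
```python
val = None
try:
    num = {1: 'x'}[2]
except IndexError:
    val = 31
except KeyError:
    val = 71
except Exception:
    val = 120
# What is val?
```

Step-by-step execution trace:
1. `num = {1: 'x'}[2]` raises KeyError.
2. `except IndexError` does not match KeyError; skipped.
3. `except KeyError` matches → val = 71.
4. Remaining except clauses are skipped.
Result: 71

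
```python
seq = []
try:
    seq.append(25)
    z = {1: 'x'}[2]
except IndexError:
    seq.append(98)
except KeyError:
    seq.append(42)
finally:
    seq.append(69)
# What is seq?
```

Step-by-step execution trace:
1. try: `seq.append(25)` → seq = [25].
2. `z = {1: 'x'}[2]` raises KeyError.
3. `except IndexError` does not match KeyError; skipped.
4. `except KeyError` matches → `seq.append(42)` → seq = [25, 42].
5. finally always runs: `seq.append(69)` → seq = [25, 42, 69].
Result: [25, 42, 69]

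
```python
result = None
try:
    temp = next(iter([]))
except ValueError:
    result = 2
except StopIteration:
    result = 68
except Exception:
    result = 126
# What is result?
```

Step-by-step execution trace:
1. `temp = next(iter([]))` raises StopIteration.
2. `except ValueError` does not match StopIteration; skipped.
3. `except StopIteration` matches → result = 68.
4. Remaining except clauses are skipped.
Result: 68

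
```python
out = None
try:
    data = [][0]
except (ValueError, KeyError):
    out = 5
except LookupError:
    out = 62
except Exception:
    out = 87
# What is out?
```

Step-by-step execution trace:
1. `data = [][0]` raises IndexError.
2. `except (ValueError, KeyError)` does not match IndexError; skipped.
3. `except LookupError` matches (IndexError is a subclass of LookupError) → out = 62.
4. `except Exception` is not reached.
Result: 62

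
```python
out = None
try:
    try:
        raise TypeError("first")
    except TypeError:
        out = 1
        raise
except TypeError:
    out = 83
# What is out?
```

Step-by-step execution trace:
1. Inner try: `raise TypeError("first")` raises TypeError.
2. Inner `except TypeError` matches → out = 1.
3. bare `raise` re-raises the same TypeError.
4. Outer `except TypeError` matches → out = 83.
Result: 83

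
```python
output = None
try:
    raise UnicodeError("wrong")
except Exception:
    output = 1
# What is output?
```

Step-by-step execution trace:
1. `raise UnicodeError(...)` raises UnicodeError.
2. `except Exception` matches (UnicodeError is a subclass of Exception) → output = 1.
Result: 1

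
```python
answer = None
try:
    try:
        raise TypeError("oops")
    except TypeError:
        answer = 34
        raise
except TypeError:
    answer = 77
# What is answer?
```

Step-by-step execution trace:
1. Inner try: `raise TypeError("oops")` raises TypeError.
2. Inner `except TypeError` matches → answer = 34.
3. bare `raise` re-raises the same TypeError.
4. Outer `except TypeError` matches → answer = 77.
Result: 77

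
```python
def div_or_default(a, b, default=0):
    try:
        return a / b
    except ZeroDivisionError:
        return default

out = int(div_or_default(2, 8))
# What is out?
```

Step-by-step execution trace:
1. `div_or_default(2, 8)` enters try: `return 2 / 8` → returns 0.25. No exception raised.
2. `except ZeroDivisionError` is skipped.
3. `int(0.25)` → 0 → out = 0.
Result: 0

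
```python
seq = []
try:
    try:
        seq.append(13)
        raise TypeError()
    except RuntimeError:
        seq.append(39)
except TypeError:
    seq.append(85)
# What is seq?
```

Step-by-step execution trace:
1. Inner try: `seq.append(13)` → seq = [13].
2. `raise TypeError()` raises TypeError.
3. Inner `except RuntimeError` does not match TypeError; exception propagates to outer try.
4. Outer `except TypeError` matches → `seq.append(85)` → seq = [13, 85].
Result: [13, 85]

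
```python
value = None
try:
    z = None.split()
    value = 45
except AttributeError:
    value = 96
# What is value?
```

Step-by-step execution trace:
1. `z = None.split()` raises AttributeError.
2. `value = 45` is not reached.
3. `except AttributeError` matches → value = 96.
Result: 96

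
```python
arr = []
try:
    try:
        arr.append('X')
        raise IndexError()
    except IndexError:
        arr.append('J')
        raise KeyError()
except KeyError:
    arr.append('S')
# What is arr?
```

Step-by-step execution trace:
1. Inner try: `arr.append('X')` → arr = ['X'].
2. `raise IndexError()` raises IndexError.
3. Inner `except IndexError` matches → `arr.append('J')` → arr = ['X', 'J'].
4. `raise KeyError()` raises KeyError; propagates to outer try.
5. Outer `except KeyError` matches → `arr.append('S')` → arr = ['X', 'J', 'S'].
Result: ['X', 'J', 'S']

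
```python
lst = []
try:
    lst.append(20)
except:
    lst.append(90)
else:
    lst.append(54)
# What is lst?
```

Step-by-step execution trace:
1. try: `lst.append(20)` → lst = [20]. No exception raised.
2. `except` is skipped.
3. `else` runs (try completed without exception): `lst.append(54)` → lst = [20, 54].
Result: [20, 54]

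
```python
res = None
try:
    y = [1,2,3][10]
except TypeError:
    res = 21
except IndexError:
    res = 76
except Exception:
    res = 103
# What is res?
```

Step-by-step execution trace:
1. `y = [1,2,3][10]` raises IndexError.
2. `except TypeError` does not match IndexError; skipped.
3. `except IndexError` matches → res = 76.
4. Remaining except clauses are skipped.
Result: 76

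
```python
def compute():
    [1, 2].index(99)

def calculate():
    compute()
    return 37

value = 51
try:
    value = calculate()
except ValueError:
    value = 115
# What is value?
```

Step-by-step execution trace:
1. value starts at 51.
2. try: `calculate()` calls `compute()`.
3. `compute()` evaluates `[1, 2].index(99)`, which raises ValueError; it propagates through calculate (uncaught).
4. `return 37` in calculate is not reached; the assignment to value does not complete.
5. `except ValueError` matches → value = 115.
Result: 115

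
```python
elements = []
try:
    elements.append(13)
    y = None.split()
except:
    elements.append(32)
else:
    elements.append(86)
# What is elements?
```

Step-by-step execution trace:
1. try: `elements.append(13)` → elements = [13].
2. `y = None.split()` raises AttributeError.
3. bare `except` matches → `elements.append(32)` → elements = [13, 32].
4. `else` is skipped (an exception was raised).
Result: [13, 32]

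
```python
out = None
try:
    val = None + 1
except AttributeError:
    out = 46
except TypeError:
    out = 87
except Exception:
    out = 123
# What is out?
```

Step-by-step execution trace:
1. `val = None + 1` raises TypeError.
2. `except AttributeError` does not match TypeError; skipped.
3. `except TypeError` matches → out = 87.
4. Remaining except clauses are skipped.
Result: 87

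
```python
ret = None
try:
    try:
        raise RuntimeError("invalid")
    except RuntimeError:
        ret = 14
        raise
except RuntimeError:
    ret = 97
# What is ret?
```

Step-by-step execution trace:
1. Inner try: `raise RuntimeError("invalid")` raises RuntimeError.
2. Inner `except RuntimeError` matches → ret = 14.
3. bare `raise` re-raises the same RuntimeError.
4. Outer `except RuntimeError` matches → ret = 97.
Result: 97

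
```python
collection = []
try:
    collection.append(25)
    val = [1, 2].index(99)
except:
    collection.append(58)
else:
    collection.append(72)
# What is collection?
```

Step-by-step execution trace:
1. try: `collection.append(25)` → collection = [25].
2. `val = [1, 2].index(99)` raises ValueError.
3. bare `except` matches → `collection.append(58)` → collection = [25, 58].
4. `else` is skipped (an exception was raised).
Result: [25, 58]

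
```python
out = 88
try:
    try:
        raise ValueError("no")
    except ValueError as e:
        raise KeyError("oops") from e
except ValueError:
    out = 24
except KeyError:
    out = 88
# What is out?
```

Step-by-step execution trace:
1. Inner try raises ValueError; inner `except ValueError as e` catches it.
2. `raise KeyError(...) from e` raises KeyError (ValueError is attached as __cause__, but only KeyError is active).
3. Outer `except ValueError` does not match KeyError; skipped.
4. Outer `except KeyError` matches → out = 88.
Result: 88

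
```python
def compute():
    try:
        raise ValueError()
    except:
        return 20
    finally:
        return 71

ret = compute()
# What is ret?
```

Step-by-step execution trace:
1. `compute()` enters try: `raise ValueError()` raises ValueError.
2. bare `except` matches → `return 20` sets pending return value 20.
3. Before returning, `finally: return 71` runs and overrides the pending return.
4. compute() returns 71 → ret = 71.
Result: 71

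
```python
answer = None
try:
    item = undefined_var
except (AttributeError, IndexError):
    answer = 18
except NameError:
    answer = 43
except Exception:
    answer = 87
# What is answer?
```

Step-by-step execution trace:
1. `item = undefined_var` raises NameError.
2. `except (AttributeError, IndexError)` does not match NameError; skipped.
3. `except NameError` matches (exact type match) → answer = 43.
4. `except Exception` is not reached.
Result: 43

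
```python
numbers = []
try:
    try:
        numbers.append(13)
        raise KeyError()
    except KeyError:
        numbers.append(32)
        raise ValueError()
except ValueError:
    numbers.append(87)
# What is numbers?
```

Step-by-step execution trace:
1. Inner try: `numbers.append(13)` → numbers = [13].
2. `raise KeyError()` raises KeyError.
3. Inner `except KeyError` matches → `numbers.append(32)` → numbers = [13, 32].
4. `raise ValueError()` raises ValueError; propagates to outer try.
5. Outer `except ValueError` matches → `numbers.append(87)` → numbers = [13, 32, 87].
Result: [13, 32, 87]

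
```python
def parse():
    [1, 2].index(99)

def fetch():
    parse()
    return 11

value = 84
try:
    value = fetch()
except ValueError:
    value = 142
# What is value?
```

Step-by-step execution trace:
1. value starts at 84.
2. try: `fetch()` calls `parse()`.
3. `parse()` evaluates `[1, 2].index(99)`, which raises ValueError; it propagates through fetch (uncaught).
4. `return 11` in fetch is not reached; the assignment to value does not complete.
5. `except ValueError` matches → value = 142.
Result: 142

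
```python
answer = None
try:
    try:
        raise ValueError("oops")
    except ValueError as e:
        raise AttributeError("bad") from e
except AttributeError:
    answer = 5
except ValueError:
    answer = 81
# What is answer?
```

Step-by-step execution trace:
1. Inner try raises ValueError; inner `except ValueError as e` catches it.
2. `raise AttributeError(...) from e` raises AttributeError (ValueError is attached as __cause__, but only AttributeError is active).
3. Outer `except AttributeError` matches → answer = 5.
4. `except ValueError` is not reached.
Result: 5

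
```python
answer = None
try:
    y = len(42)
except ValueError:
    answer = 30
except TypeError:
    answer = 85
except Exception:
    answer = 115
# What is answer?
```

Step-by-step execution trace:
1. `y = len(42)` raises TypeError.
2. `except ValueError` does not match TypeError; skipped.
3. `except TypeError` matches → answer = 85.
4. Remaining except clauses are skipped.
Result: 85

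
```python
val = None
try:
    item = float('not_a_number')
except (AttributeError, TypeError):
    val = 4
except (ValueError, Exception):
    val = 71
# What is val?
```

Step-by-step execution trace:
1. `item = float('not_a_number')` raises ValueError.
2. `except (AttributeError, TypeError)` does not match ValueError; skipped.
3. `except (ValueError, Exception)` matches (ValueError is in the tuple) → val = 71.
Result: 71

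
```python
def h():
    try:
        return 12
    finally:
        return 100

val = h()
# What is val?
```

Step-by-step execution trace:
1. `h()` enters try: `return 12` sets pending return value 12.
2. Before returning, `finally: return 100` runs and overrides the pending return.
3. h() returns 100 → val = 100.
Result: 100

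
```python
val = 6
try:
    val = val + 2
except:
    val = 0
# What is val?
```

Step-by-step execution trace:
1. val starts at 6.
2. try: `val = val + 2` → val = 8. No exception raised.
3. `except` is skipped.
Result: 8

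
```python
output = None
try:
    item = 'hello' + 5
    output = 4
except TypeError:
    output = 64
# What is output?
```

Step-by-step execution trace:
1. `item = 'hello' + 5` raises TypeError.
2. `output = 4` is not reached.
3. `except TypeError` matches → output = 64.
Result: 64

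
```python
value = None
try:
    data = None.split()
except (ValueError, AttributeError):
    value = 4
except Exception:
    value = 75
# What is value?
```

Step-by-step execution trace:
1. `data = None.split()` raises AttributeError.
2. `except (ValueError, AttributeError)` matches (AttributeError is in the tuple) → value = 4.
3. `except Exception` is not reached.
Result: 4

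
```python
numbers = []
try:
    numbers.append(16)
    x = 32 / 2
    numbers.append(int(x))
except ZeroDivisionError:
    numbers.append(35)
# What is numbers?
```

Step-by-step execution trace:
1. try: `numbers.append(16)` → numbers = [16].
2. `x = 32 / 2` → x = 16.0. No exception raised.
3. `numbers.append(int(x))` → numbers = [16, 16].
4. `except ZeroDivisionError` is skipped (no exception was raised).
Result: [16, 16]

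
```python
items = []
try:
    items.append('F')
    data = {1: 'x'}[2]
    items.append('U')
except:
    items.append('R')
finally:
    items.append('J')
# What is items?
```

Step-by-step execution trace:
1. try: `items.append('F')` → items = ['F'].
2. `data = {1: 'x'}[2]` raises KeyError; `items.append('U')` is not reached.
3. bare `except` matches → `items.append('R')` → items = ['F', 'R'].
4. finally always runs: `items.append('J')` → items = ['F', 'R', 'J'].
Result: ['F', 'R', 'J']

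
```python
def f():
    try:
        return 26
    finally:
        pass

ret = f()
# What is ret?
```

Step-by-step execution trace:
1. `f()` enters try: `return 26` sets pending return value 26.
2. Before returning, `finally: pass` runs (no effect).
3. f() returns 26 → ret = 26.
Result: 26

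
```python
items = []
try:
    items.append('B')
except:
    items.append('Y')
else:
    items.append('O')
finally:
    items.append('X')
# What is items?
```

Step-by-step execution trace:
1. try: `items.append('B')` → items = ['B']. No exception raised.
2. `except` is skipped.
3. `else` runs: `items.append('O')` → items = ['B', 'O'].
4. `finally` always runs: `items.append('X')` → items = ['B', 'O', 'X'].
Result: ['B', 'O', 'X']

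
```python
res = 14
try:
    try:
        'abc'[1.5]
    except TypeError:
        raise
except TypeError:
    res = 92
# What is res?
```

Step-by-step execution trace:
1. Inner try: `'abc'[1.5]` raises TypeError.
2. Inner `except TypeError` matches; bare `raise` re-raises the same TypeError.
3. Outer `except TypeError` matches → res = 92.
Result: 92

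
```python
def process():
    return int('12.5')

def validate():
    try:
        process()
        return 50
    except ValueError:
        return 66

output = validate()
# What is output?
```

Step-by-step execution trace:
1. `validate()` calls `process()`.
2. `process()` evaluates `int('12.5')`, which raises ValueError; it propagates to the caller.
3. `return 50` is not reached.
4. `except ValueError` in validate matches → returns 66.
5. output = 66.
Result: 66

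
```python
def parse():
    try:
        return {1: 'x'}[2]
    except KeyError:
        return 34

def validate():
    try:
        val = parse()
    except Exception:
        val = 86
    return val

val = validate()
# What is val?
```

Step-by-step execution trace:
1. `validate()` calls `parse()`.
2. In parse: `{1: 'x'}[2]` raises KeyError; `except KeyError` catches it → returns 34.
3. In validate: `val = parse()` → val = 34. No exception reaches validate.
4. `except Exception` is skipped; validate returns 34.
5. val = 34.
Result: 34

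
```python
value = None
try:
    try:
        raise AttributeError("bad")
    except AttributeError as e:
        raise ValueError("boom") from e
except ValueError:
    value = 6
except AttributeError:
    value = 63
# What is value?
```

Step-by-step execution trace:
1. Inner try raises AttributeError; inner `except AttributeError as e` catches it.
2. `raise ValueError(...) from e` raises ValueError (AttributeError is attached as __cause__, but only ValueError is active).
3. Outer `except ValueError` matches → value = 6.
4. `except AttributeError` is not reached.
Result: 6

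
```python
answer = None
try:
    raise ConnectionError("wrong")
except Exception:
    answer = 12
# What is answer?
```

Step-by-step execution trace:
1. `raise ConnectionError(...)` raises ConnectionError.
2. `except Exception` matches (ConnectionError is a subclass of Exception) → answer = 12.
Result: 12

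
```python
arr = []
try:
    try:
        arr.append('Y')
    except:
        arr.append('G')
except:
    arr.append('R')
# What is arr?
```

Step-by-step execution trace:
1. Inner try: `arr.append('Y')` → arr = ['Y']. No exception raised.
2. Inner `except` is skipped.
3. Inner try completes normally; outer `except` is skipped.
Result: ['Y']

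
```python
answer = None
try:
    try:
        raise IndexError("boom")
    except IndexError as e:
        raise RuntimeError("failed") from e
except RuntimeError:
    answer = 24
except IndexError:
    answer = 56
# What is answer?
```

Step-by-step execution trace:
1. Inner try raises IndexError; inner `except IndexError as e` catches it.
2. `raise RuntimeError(...) from e` raises RuntimeError (IndexError is attached as __cause__, but only RuntimeError is active).
3. Outer `except RuntimeError` matches → answer = 24.
4. `except IndexError` is not reached.
Result: 24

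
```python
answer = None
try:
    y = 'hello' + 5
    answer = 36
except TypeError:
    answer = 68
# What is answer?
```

Step-by-step execution trace:
1. `y = 'hello' + 5` raises TypeError.
2. `answer = 36` is not reached.
3. `except TypeError` matches → answer = 68.
Result: 68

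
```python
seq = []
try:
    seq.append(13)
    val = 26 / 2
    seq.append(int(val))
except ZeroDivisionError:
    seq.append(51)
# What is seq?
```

Step-by-step execution trace:
1. try: `seq.append(13)` → seq = [13].
2. `val = 26 / 2` → val = 13.0. No exception raised.
3. `seq.append(int(val))` → seq = [13, 13].
4. `except ZeroDivisionError` is skipped (no exception was raised).
Result: [13, 13]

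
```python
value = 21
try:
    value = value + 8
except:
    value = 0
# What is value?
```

Step-by-step execution trace:
1. value starts at 21.
2. try: `value = value + 8` → value = 29. No exception raised.
3. `except` is skipped.
Result: 29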